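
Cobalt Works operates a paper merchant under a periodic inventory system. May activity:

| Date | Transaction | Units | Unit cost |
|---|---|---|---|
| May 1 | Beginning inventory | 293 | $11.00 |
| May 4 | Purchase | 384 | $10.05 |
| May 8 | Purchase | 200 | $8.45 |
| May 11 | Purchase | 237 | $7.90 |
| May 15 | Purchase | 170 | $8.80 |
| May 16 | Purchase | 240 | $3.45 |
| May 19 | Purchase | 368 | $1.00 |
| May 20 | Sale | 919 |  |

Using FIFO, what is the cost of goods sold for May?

May 20, 919 sold [FIFO — oldest first]: 293 @ $11.00 + 384 @ $10.05 + 200 @ $8.45 + 42 @ $7.90 = $9,104.00
Ending inventory: 195 @ $7.90 + 170 @ $8.80 + 240 @ $3.45 + 368 @ $1.00 = $4,232.50

COGS = $9,104.00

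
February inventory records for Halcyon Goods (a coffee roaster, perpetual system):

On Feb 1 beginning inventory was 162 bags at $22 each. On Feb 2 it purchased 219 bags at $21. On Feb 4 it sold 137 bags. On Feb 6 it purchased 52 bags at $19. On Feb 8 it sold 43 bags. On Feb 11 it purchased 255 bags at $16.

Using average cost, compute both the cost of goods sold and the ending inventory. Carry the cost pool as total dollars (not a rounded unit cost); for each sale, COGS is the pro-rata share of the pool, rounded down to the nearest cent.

After Feb 1: 162 on hand, pool $3,564.00 (≈ $22.0000 each)
After Feb 2: 381 on hand, pool $8,163.00 (≈ $21.4252 each)
Feb 4, sell 137: 137/381 × $8,163.00 → $2,935.25
After Feb 6: 296 on hand, pool $6,215.75 (≈ $20.9992 each)
Feb 8, sell 43: 43/296 × $6,215.75 → $902.96
After Feb 11: 508 on hand, pool $9,392.79 (≈ $18.4897 each)
Total COGS = $2,935.25 + $902.96 = $3,838.21
Ending inventory (cost pool remaining) = $9,392.79
Check: goods available $13,231.00 = COGS $3,838.21 + ending $9,392.79

COGS = $3,838.21; ending inventory = $9,392.79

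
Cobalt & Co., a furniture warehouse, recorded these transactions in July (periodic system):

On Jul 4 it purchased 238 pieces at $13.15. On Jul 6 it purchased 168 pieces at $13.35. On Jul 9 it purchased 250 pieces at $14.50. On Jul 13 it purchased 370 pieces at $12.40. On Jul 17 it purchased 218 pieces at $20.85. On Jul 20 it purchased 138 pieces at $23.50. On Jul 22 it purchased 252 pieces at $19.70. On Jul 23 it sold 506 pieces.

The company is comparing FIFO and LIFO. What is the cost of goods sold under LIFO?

FIFO COGS: 238 @ $13.15 + 168 @ $13.35 + 100 @ $14.50 = $6,822.50
LIFO COGS: 252 @ $19.70 + 138 @ $23.50 + 116 @ $20.85 = $10,626.00

COGS = $10,626.00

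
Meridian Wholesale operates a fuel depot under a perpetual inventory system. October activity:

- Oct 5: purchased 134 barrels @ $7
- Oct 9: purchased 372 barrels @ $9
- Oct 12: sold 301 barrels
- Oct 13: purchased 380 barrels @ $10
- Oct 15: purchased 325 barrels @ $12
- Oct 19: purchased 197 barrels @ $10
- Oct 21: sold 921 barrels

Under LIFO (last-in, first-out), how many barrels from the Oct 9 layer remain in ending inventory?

Oct 12, 301 sold [LIFO — newest first]: 301 @ $9 = $2,709
Oct 21, 921 sold [LIFO — newest first]: 197 @ $10 + 325 @ $12 + 380 @ $10 + 19 @ $9 = $9,841
Total COGS = $2,709 + $9,841 = $12,550
Ending inventory: 134 @ $7 + 52 @ $9 = $1,406
Check: goods available $13,956 = COGS $12,550 + ending $1,406

52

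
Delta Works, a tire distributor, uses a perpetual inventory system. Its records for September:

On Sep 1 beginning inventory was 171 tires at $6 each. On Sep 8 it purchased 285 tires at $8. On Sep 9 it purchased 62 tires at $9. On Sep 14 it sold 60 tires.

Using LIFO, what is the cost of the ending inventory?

Ending inventory = $3,324

Sep 14, 60 sold [LIFO — newest first]: 60 @ $9 = $540
Ending inventory: 171 @ $6 + 285 @ $8 + 2 @ $9 = $3,324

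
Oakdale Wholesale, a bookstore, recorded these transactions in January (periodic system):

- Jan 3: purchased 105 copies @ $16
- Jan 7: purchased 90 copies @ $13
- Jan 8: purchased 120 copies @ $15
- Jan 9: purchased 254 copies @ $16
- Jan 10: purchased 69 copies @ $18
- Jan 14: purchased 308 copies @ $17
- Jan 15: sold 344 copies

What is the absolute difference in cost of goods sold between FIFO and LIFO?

$770

FIFO COGS: 105 @ $16 + 90 @ $13 + 120 @ $15 + 29 @ $16 = $5,114
LIFO COGS: 308 @ $17 + 36 @ $18 = $5,884
Difference = |$5,114 − $5,884| = $770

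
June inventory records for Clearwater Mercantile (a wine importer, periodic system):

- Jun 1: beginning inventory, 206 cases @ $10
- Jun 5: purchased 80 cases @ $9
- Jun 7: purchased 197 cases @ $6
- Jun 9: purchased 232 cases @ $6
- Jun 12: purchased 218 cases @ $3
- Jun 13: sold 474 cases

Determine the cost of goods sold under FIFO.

COGS = $3,908

Jun 13, 474 sold [FIFO — oldest first]: 206 @ $10 + 80 @ $9 + 188 @ $6 = $3,908
Ending inventory: 9 @ $6 + 232 @ $6 + 218 @ $3 = $2,100
Check: goods available $6,008 = COGS $3,908 + ending $2,100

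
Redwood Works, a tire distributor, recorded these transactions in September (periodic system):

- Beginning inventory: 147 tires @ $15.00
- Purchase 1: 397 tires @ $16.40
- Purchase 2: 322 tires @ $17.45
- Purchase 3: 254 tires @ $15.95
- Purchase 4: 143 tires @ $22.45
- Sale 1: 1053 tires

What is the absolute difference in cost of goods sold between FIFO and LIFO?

$1,040.80

FIFO COGS: 147 @ $15.00 + 397 @ $16.40 + 322 @ $17.45 + 187 @ $15.95 = $17,317.35
LIFO COGS: 143 @ $22.45 + 254 @ $15.95 + 322 @ $17.45 + 334 @ $16.40 = $18,358.15
Difference = |$17,317.35 − $18,358.15| = $1,040.80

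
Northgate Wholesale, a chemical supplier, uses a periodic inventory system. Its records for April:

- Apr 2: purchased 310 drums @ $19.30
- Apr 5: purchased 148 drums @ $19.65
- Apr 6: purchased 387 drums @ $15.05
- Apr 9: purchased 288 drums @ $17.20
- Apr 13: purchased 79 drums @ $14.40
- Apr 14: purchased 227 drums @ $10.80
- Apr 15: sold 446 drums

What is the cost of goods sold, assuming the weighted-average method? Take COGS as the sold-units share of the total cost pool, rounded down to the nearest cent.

COGS = $7,208.63

Apr 15, sell 446: 446/1439 × $23,258.35 → $7,208.63
Ending inventory (cost pool remaining) = $16,049.72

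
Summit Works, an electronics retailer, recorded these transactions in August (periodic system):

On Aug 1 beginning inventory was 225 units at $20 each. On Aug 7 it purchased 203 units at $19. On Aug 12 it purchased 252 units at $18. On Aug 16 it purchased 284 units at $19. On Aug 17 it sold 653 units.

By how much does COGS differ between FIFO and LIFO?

$252

FIFO COGS: 225 @ $20 + 203 @ $19 + 225 @ $18 = $12,407
LIFO COGS: 284 @ $19 + 252 @ $18 + 117 @ $19 = $12,155
Difference = |$12,407 − $12,155| = $252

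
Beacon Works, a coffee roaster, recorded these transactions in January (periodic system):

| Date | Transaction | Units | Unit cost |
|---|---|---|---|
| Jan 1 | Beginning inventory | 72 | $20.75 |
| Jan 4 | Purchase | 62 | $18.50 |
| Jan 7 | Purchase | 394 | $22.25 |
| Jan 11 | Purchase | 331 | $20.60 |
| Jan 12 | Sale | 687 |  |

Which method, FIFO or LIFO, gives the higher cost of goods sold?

LIFO

FIFO COGS: 72 @ $20.75 + 62 @ $18.50 + 394 @ $22.25 + 159 @ $20.60 = $14,682.90
LIFO COGS: 331 @ $20.60 + 356 @ $22.25 = $14,739.60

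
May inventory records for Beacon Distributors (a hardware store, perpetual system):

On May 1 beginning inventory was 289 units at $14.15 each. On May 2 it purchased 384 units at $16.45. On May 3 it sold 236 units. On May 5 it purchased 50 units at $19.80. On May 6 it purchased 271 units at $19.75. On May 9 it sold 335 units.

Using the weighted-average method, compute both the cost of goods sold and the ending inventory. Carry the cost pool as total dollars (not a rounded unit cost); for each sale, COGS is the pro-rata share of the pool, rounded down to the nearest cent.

COGS = $9,438.37; ending inventory = $7,310.03

After May 1: 289 on hand, pool $4,089.35 (≈ $14.1500 each)
After May 2: 673 on hand, pool $10,406.15 (≈ $15.4623 each)
May 3, sell 236: 236/673 × $10,406.15 → $3,649.11
After May 5: 487 on hand, pool $7,747.04 (≈ $15.9077 each)
After May 6: 758 on hand, pool $13,099.29 (≈ $17.2814 each)
May 9, sell 335: 335/758 × $13,099.29 → $5,789.26
Total COGS = $3,649.11 + $5,789.26 = $9,438.37
Ending inventory (cost pool remaining) = $7,310.03
Check: goods available $16,748.40 = COGS $9,438.37 + ending $7,310.03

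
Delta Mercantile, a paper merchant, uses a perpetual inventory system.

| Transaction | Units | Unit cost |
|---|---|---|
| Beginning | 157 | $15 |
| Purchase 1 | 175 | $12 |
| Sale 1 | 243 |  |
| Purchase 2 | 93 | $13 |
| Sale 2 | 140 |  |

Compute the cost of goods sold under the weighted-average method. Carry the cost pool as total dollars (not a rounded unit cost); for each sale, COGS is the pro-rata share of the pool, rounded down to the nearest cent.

COGS = $5,109.39

After Beginning: 157 on hand, pool $2,355.00 (≈ $15.0000 each)
After Purchase 1: 332 on hand, pool $4,455.00 (≈ $13.4187 each)
Sale 1, sell 243: 243/332 × $4,455.00 → $3,260.73
After Purchase 2: 182 on hand, pool $2,403.27 (≈ $13.2048 each)
Sale 2, sell 140: 140/182 × $2,403.27 → $1,848.66
Total COGS = $3,260.73 + $1,848.66 = $5,109.39
Ending inventory (cost pool remaining) = $554.61
Check: goods available $5,664.00 = COGS $5,109.39 + ending $554.61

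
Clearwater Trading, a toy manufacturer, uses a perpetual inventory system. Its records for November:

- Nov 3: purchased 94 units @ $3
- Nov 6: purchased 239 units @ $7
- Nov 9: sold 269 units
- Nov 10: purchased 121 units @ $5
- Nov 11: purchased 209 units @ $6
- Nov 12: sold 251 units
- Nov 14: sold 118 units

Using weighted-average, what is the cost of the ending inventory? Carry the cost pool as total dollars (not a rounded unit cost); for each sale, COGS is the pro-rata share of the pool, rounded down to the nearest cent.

Ending inventory = $141.80

After Nov 3: 94 on hand, pool $282.00 (≈ $3.0000 each)
After Nov 6: 333 on hand, pool $1,955.00 (≈ $5.8709 each)
Nov 9, sell 269: 269/333 × $1,955.00 → $1,579.26
After Nov 10: 185 on hand, pool $980.74 (≈ $5.3013 each)
After Nov 11: 394 on hand, pool $2,234.74 (≈ $5.6719 each)
Nov 12, sell 251: 251/394 × $2,234.74 → $1,423.65
Nov 14, sell 118: 118/143 × $811.09 → $669.29
Total COGS = $1,579.26 + $1,423.65 + $669.29 = $3,672.20
Ending inventory (cost pool remaining) = $141.80
Check: goods available $3,814.00 = COGS $3,672.20 + ending $141.80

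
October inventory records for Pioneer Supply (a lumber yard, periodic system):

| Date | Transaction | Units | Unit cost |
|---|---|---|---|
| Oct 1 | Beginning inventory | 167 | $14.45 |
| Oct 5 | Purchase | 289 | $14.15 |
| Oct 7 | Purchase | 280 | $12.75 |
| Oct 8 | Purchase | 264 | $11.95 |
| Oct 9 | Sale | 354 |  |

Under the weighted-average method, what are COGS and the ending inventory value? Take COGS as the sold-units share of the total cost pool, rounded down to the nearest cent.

COGS = $4,682.46; ending inventory = $8,544.84

Oct 9, sell 354: 354/1000 × $13,227.30 → $4,682.46
Ending inventory (cost pool remaining) = $8,544.84
Check: goods available $13,227.30 = COGS $4,682.46 + ending $8,544.84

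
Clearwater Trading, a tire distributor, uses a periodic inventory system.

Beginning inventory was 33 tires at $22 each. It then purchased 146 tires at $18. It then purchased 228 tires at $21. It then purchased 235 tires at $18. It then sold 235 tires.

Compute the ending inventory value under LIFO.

Ending inventory = $8,142

Sale 1 (235) [LIFO — newest first]: 235 @ $18 = $4,230
Ending inventory: 33 @ $22 + 146 @ $18 + 228 @ $21 = $8,142
Check: goods available $12,372 = COGS $4,230 + ending $8,142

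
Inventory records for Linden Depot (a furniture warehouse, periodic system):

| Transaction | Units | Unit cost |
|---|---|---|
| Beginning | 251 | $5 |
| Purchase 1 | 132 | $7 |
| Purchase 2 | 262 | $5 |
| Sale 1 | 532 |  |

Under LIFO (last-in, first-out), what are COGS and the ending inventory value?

Sale 1 (532) [LIFO — newest first]: 262 @ $5 + 132 @ $7 + 138 @ $5 = $2,924
Ending inventory: 113 @ $5 = $565
Check: goods available $3,489 = COGS $2,924 + ending $565

COGS = $2,924; ending inventory = $565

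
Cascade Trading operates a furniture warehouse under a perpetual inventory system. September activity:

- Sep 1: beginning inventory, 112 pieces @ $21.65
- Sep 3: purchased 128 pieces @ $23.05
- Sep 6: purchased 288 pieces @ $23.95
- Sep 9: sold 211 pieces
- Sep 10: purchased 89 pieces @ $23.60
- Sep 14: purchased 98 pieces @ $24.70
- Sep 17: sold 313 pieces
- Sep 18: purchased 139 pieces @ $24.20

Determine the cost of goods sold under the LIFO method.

Sep 9, 211 sold [LIFO — newest first]: 211 @ $23.95 = $5,053.45
Sep 17, 313 sold [LIFO — newest first]: 98 @ $24.70 + 89 @ $23.60 + 77 @ $23.95 + 49 @ $23.05 = $7,494.60
Total COGS = $5,053.45 + $7,494.60 = $12,548.05
Ending inventory: 112 @ $21.65 + 79 @ $23.05 + 139 @ $24.20 = $7,609.55
Check: goods available $20,157.60 = COGS $12,548.05 + ending $7,609.55

COGS = $12,548.05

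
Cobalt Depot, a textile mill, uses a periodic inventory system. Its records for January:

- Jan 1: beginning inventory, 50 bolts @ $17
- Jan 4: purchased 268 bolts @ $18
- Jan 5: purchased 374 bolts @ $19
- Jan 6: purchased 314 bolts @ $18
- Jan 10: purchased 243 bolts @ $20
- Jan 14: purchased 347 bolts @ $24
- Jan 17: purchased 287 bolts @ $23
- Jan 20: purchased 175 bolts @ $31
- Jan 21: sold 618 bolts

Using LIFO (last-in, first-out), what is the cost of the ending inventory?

Jan 21, 618 sold [LIFO — newest first]: 175 @ $31 + 287 @ $23 + 156 @ $24 = $15,770
Ending inventory: 50 @ $17 + 268 @ $18 + 374 @ $19 + 314 @ $18 + 243 @ $20 + 191 @ $24 = $27,876

Ending inventory = $27,876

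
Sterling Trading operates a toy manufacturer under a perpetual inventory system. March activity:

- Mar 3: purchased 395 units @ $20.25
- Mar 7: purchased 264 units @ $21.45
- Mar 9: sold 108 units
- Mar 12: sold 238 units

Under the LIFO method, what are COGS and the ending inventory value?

COGS = $7,323.30; ending inventory = $6,338.25

Mar 9, 108 sold [LIFO — newest first]: 108 @ $21.45 = $2,316.60
Mar 12, 238 sold [LIFO — newest first]: 156 @ $21.45 + 82 @ $20.25 = $5,006.70
Total COGS = $2,316.60 + $5,006.70 = $7,323.30
Ending inventory: 313 @ $20.25 = $6,338.25
Check: goods available $13,661.55 = COGS $7,323.30 + ending $6,338.25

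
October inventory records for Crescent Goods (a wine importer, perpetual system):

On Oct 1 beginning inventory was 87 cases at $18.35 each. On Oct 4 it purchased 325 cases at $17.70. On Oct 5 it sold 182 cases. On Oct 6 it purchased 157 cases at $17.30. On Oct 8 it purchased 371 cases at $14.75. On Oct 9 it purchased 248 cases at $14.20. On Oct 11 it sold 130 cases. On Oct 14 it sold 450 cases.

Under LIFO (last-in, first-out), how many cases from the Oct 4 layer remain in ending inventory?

143

Oct 5, 182 sold [LIFO — newest first]: 182 @ $17.70 = $3,221.40
Oct 11, 130 sold [LIFO — newest first]: 130 @ $14.20 = $1,846.00
Oct 14, 450 sold [LIFO — newest first]: 118 @ $14.20 + 332 @ $14.75 = $6,572.60
Total COGS = $3,221.40 + $1,846.00 + $6,572.60 = $11,640.00
Ending inventory: 87 @ $18.35 + 143 @ $17.70 + 157 @ $17.30 + 39 @ $14.75 = $7,418.90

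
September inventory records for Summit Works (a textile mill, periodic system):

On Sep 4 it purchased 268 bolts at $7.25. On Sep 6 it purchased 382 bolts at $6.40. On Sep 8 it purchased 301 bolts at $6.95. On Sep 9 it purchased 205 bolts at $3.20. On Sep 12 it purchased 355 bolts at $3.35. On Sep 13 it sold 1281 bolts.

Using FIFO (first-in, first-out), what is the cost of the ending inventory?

Ending inventory = $770.50

Sep 13, 1281 sold [FIFO — oldest first]: 268 @ $7.25 + 382 @ $6.40 + 301 @ $6.95 + 205 @ $3.20 + 125 @ $3.35 = $7,554.50
Ending inventory: 230 @ $3.35 = $770.50
Check: goods available $8,325.00 = COGS $7,554.50 + ending $770.50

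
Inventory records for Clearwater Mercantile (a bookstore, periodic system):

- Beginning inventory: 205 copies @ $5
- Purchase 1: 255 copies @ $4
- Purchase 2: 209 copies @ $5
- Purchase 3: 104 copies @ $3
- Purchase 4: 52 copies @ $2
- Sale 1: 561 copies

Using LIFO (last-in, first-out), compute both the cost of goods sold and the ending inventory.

Sale 1 (561) [LIFO — newest first]: 52 @ $2 + 104 @ $3 + 209 @ $5 + 196 @ $4 = $2,245
Ending inventory: 205 @ $5 + 59 @ $4 = $1,261

COGS = $2,245; ending inventory = $1,261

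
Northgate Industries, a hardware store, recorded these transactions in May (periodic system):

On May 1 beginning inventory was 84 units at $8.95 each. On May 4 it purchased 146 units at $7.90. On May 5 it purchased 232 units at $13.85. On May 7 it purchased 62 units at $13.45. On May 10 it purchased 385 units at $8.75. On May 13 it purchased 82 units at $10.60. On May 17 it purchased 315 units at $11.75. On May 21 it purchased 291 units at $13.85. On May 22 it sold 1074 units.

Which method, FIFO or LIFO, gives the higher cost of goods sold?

FIFO COGS: 84 @ $8.95 + 146 @ $7.90 + 232 @ $13.85 + 62 @ $13.45 + 385 @ $8.75 + 82 @ $10.60 + 83 @ $11.75 = $11,165.50
LIFO COGS: 291 @ $13.85 + 315 @ $11.75 + 82 @ $10.60 + 385 @ $8.75 + 1 @ $13.45 = $11,983.00

LIFO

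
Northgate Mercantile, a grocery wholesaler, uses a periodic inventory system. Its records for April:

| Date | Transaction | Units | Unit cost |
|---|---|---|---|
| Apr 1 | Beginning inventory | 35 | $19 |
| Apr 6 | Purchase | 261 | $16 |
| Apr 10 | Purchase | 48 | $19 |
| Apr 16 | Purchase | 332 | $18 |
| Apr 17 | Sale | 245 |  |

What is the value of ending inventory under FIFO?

Ending inventory = $7,704

Apr 17, 245 sold [FIFO — oldest first]: 35 @ $19 + 210 @ $16 = $4,025
Ending inventory: 51 @ $16 + 48 @ $19 + 332 @ $18 = $7,704
Check: goods available $11,729 = COGS $4,025 + ending $7,704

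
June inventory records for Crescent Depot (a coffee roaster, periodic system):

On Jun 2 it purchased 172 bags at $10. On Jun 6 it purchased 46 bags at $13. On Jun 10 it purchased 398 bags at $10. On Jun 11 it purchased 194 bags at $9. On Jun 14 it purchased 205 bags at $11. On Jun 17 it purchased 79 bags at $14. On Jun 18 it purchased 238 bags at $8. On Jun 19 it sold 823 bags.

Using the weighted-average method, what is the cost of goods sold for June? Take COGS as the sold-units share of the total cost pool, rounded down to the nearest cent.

Jun 19, sell 823: 823/1332 × $13,309.00 → $8,223.20
Ending inventory (cost pool remaining) = $5,085.80
Check: goods available $13,309.00 = COGS $8,223.20 + ending $5,085.80

COGS = $8,223.20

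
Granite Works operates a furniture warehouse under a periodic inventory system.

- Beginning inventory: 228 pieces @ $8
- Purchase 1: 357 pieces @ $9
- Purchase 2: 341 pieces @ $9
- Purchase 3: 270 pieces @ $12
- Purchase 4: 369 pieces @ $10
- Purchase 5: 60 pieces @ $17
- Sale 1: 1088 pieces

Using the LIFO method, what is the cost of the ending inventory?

Ending inventory = $4,605

Sale 1 (1088) [LIFO — newest first]: 60 @ $17 + 369 @ $10 + 270 @ $12 + 341 @ $9 + 48 @ $9 = $11,451
Ending inventory: 228 @ $8 + 309 @ $9 = $4,605
Check: goods available $16,056 = COGS $11,451 + ending $4,605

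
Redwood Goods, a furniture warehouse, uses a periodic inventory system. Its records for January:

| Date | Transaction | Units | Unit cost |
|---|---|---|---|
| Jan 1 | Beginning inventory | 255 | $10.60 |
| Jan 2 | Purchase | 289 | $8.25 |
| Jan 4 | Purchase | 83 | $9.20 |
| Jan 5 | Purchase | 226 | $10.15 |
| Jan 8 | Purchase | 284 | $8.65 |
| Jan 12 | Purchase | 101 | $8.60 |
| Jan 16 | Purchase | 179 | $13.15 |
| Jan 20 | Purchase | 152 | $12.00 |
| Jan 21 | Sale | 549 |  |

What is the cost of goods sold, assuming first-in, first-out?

COGS = $5,133.25

Jan 21, 549 sold [FIFO — oldest first]: 255 @ $10.60 + 289 @ $8.25 + 5 @ $9.20 = $5,133.25
Ending inventory: 78 @ $9.20 + 226 @ $10.15 + 284 @ $8.65 + 101 @ $8.60 + 179 @ $13.15 + 152 @ $12.00 = $10,514.55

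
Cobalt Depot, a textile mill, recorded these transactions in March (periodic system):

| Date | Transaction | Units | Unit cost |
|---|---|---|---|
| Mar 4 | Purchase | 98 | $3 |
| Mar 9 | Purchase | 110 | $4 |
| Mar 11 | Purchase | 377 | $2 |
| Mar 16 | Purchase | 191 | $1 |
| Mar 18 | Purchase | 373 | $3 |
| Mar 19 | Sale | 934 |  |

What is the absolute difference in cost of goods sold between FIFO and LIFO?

FIFO COGS: 98 @ $3 + 110 @ $4 + 377 @ $2 + 191 @ $1 + 158 @ $3 = $2,153
LIFO COGS: 373 @ $3 + 191 @ $1 + 370 @ $2 = $2,050
Difference = |$2,153 − $2,050| = $103

$103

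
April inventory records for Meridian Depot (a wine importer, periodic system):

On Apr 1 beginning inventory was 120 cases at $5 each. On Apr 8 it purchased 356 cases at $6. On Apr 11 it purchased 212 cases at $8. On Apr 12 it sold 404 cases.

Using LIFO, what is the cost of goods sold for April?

COGS = $2,848

Apr 12, 404 sold [LIFO — newest first]: 212 @ $8 + 192 @ $6 = $2,848
Ending inventory: 120 @ $5 + 164 @ $6 = $1,584
Check: goods available $4,432 = COGS $2,848 + ending $1,584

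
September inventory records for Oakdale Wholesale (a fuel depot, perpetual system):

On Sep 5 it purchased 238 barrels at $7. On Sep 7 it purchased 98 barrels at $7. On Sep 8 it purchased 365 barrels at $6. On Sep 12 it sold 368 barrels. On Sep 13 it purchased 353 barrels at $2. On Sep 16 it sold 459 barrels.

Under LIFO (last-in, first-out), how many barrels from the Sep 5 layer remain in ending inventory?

227

Sep 12, 368 sold [LIFO — newest first]: 365 @ $6 + 3 @ $7 = $2,211
Sep 16, 459 sold [LIFO — newest first]: 353 @ $2 + 95 @ $7 + 11 @ $7 = $1,448
Total COGS = $2,211 + $1,448 = $3,659
Ending inventory: 227 @ $7 = $1,589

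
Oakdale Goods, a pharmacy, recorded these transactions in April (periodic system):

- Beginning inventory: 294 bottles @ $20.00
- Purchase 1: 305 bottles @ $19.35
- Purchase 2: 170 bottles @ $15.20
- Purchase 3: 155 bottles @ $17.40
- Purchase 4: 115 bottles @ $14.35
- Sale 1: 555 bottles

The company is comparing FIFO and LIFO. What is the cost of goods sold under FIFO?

FIFO COGS: 294 @ $20.00 + 261 @ $19.35 = $10,930.35
LIFO COGS: 115 @ $14.35 + 155 @ $17.40 + 170 @ $15.20 + 115 @ $19.35 = $9,156.50

COGS = $10,930.35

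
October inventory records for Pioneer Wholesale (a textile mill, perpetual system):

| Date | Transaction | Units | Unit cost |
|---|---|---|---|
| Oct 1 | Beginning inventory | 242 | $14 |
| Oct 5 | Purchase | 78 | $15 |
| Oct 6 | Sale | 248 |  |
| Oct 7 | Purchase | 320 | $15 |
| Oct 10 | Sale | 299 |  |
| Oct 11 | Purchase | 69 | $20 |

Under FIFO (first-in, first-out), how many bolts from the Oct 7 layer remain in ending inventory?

93

Oct 6, 248 sold [FIFO — oldest first]: 242 @ $14 + 6 @ $15 = $3,478
Oct 10, 299 sold [FIFO — oldest first]: 72 @ $15 + 227 @ $15 = $4,485
Total COGS = $3,478 + $4,485 = $7,963
Ending inventory: 93 @ $15 + 69 @ $20 = $2,775
Check: goods available $10,738 = COGS $7,963 + ending $2,775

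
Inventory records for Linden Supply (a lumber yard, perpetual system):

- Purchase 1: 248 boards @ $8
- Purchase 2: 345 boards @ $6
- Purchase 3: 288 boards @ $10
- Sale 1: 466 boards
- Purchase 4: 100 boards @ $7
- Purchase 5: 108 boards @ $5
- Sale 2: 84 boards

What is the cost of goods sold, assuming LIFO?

Sale 1 (466) [LIFO — newest first]: 288 @ $10 + 178 @ $6 = $3,948
Sale 2 (84) [LIFO — newest first]: 84 @ $5 = $420
Total COGS = $3,948 + $420 = $4,368
Ending inventory: 248 @ $8 + 167 @ $6 + 100 @ $7 + 24 @ $5 = $3,806

COGS = $4,368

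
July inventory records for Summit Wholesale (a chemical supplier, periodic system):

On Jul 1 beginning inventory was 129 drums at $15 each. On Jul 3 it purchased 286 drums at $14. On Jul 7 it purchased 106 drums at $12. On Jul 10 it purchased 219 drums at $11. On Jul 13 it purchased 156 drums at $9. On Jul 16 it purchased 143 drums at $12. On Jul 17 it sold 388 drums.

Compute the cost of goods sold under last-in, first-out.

Jul 17, 388 sold [LIFO — newest first]: 143 @ $12 + 156 @ $9 + 89 @ $11 = $4,099
Ending inventory: 129 @ $15 + 286 @ $14 + 106 @ $12 + 130 @ $11 = $8,641
Check: goods available $12,740 = COGS $4,099 + ending $8,641

COGS = $4,099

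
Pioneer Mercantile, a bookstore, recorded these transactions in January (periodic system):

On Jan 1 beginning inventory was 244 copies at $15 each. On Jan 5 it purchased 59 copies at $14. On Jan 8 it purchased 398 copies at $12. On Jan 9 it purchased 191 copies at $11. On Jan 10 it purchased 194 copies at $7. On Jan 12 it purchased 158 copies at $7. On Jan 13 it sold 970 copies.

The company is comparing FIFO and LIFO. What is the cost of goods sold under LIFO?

COGS = $9,747

FIFO COGS: 244 @ $15 + 59 @ $14 + 398 @ $12 + 191 @ $11 + 78 @ $7 = $11,909
LIFO COGS: 158 @ $7 + 194 @ $7 + 191 @ $11 + 398 @ $12 + 29 @ $14 = $9,747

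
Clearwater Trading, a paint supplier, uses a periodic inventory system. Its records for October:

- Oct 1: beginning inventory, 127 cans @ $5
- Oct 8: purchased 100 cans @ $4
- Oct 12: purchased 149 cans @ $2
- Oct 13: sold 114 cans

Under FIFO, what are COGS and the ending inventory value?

COGS = $570; ending inventory = $763

Oct 13, 114 sold [FIFO — oldest first]: 114 @ $5 = $570
Ending inventory: 13 @ $5 + 100 @ $4 + 149 @ $2 = $763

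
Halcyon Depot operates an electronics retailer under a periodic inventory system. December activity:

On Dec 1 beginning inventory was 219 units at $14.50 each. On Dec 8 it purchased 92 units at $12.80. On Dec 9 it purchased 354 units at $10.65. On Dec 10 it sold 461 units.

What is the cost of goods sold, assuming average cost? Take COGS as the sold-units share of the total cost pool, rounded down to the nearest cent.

Dec 10, sell 461: 461/665 × $8,123.20 → $5,631.27
Ending inventory (cost pool remaining) = $2,491.93
Check: goods available $8,123.20 = COGS $5,631.27 + ending $2,491.93

COGS = $5,631.27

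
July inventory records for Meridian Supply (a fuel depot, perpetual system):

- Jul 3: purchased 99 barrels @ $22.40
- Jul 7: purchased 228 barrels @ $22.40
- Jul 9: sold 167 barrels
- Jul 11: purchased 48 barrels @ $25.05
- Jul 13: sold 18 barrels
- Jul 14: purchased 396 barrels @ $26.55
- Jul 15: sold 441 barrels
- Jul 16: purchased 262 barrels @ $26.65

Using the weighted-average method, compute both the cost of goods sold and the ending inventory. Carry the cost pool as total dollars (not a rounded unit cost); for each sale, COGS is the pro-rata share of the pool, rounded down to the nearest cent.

After Jul 3: 99 on hand, pool $2,217.60 (≈ $22.4000 each)
After Jul 7: 327 on hand, pool $7,324.80 (≈ $22.4000 each)
Jul 9, sell 167: 167/327 × $7,324.80 → $3,740.80
After Jul 11: 208 on hand, pool $4,786.40 (≈ $23.0115 each)
Jul 13, sell 18: 18/208 × $4,786.40 → $414.20
After Jul 14: 586 on hand, pool $14,886.00 (≈ $25.4027 each)
Jul 15, sell 441: 441/586 × $14,886.00 → $11,202.60
After Jul 16: 407 on hand, pool $10,665.70 (≈ $26.2057 each)
Total COGS = $3,740.80 + $414.20 + $11,202.60 = $15,357.60
Ending inventory (cost pool remaining) = $10,665.70
Check: goods available $26,023.30 = COGS $15,357.60 + ending $10,665.70

COGS = $15,357.60; ending inventory = $10,665.70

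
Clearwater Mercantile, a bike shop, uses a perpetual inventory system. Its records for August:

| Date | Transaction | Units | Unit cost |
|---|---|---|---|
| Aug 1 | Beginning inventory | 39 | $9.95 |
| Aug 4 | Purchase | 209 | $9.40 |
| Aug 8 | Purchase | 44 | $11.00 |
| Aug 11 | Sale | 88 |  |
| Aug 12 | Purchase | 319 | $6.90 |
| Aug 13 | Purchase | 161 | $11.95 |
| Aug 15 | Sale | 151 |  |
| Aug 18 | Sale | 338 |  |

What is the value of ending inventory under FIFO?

Ending inventory = $2,158.55

Aug 11, 88 sold [FIFO — oldest first]: 39 @ $9.95 + 49 @ $9.40 = $848.65
Aug 15, 151 sold [FIFO — oldest first]: 151 @ $9.40 = $1,419.40
Aug 18, 338 sold [FIFO — oldest first]: 9 @ $9.40 + 44 @ $11.00 + 285 @ $6.90 = $2,535.10
Total COGS = $848.65 + $1,419.40 + $2,535.10 = $4,803.15
Ending inventory: 34 @ $6.90 + 161 @ $11.95 = $2,158.55
Check: goods available $6,961.70 = COGS $4,803.15 + ending $2,158.55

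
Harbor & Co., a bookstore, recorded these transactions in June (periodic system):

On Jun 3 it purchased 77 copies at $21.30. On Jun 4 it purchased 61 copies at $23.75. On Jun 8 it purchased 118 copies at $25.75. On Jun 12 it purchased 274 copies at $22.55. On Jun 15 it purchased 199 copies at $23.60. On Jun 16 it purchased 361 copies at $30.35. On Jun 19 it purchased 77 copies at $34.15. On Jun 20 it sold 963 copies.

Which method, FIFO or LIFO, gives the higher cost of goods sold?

LIFO

FIFO COGS: 77 @ $21.30 + 61 @ $23.75 + 118 @ $25.75 + 274 @ $22.55 + 199 @ $23.60 + 234 @ $30.35 = $24,104.35
LIFO COGS: 77 @ $34.15 + 361 @ $30.35 + 199 @ $23.60 + 274 @ $22.55 + 52 @ $25.75 = $25,800.00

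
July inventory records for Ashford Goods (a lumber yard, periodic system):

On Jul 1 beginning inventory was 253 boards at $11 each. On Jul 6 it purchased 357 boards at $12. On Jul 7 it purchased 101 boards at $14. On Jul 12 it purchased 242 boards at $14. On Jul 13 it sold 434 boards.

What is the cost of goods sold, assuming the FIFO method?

COGS = $4,955

Jul 13, 434 sold [FIFO — oldest first]: 253 @ $11 + 181 @ $12 = $4,955
Ending inventory: 176 @ $12 + 101 @ $14 + 242 @ $14 = $6,914
Check: goods available $11,869 = COGS $4,955 + ending $6,914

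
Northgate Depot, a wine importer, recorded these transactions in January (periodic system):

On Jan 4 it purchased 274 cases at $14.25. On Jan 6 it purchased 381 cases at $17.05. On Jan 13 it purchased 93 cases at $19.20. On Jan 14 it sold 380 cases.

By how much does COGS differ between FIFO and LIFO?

$967.15

FIFO COGS: 274 @ $14.25 + 106 @ $17.05 = $5,711.80
LIFO COGS: 93 @ $19.20 + 287 @ $17.05 = $6,678.95
Difference = |$5,711.80 − $6,678.95| = $967.15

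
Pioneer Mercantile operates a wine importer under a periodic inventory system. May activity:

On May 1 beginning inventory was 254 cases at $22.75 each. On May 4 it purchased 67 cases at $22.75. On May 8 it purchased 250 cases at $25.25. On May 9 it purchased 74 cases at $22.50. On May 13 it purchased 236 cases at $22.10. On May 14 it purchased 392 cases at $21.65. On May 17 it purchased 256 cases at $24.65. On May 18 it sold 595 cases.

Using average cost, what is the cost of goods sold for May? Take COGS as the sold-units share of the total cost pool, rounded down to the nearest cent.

COGS = $13,734.05

May 18, sell 595: 595/1529 × $35,293.05 → $13,734.05
Ending inventory (cost pool remaining) = $21,559.00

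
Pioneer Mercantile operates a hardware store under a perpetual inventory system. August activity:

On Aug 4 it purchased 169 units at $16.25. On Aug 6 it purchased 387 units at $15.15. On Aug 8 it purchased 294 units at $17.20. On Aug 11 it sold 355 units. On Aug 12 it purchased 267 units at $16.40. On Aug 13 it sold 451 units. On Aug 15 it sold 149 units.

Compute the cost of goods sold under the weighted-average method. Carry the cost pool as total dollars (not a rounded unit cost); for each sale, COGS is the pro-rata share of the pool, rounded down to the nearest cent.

After Aug 4: 169 on hand, pool $2,746.25 (≈ $16.2500 each)
After Aug 6: 556 on hand, pool $8,609.30 (≈ $15.4844 each)
After Aug 8: 850 on hand, pool $13,666.10 (≈ $16.0778 each)
Aug 11, sell 355: 355/850 × $13,666.10 → $5,707.60
After Aug 12: 762 on hand, pool $12,337.30 (≈ $16.1907 each)
Aug 13, sell 451: 451/762 × $12,337.30 → $7,301.99
Aug 15, sell 149: 149/311 × $5,035.31 → $2,412.41
Total COGS = $5,707.60 + $7,301.99 + $2,412.41 = $15,422.00
Ending inventory (cost pool remaining) = $2,622.90

COGS = $15,422.00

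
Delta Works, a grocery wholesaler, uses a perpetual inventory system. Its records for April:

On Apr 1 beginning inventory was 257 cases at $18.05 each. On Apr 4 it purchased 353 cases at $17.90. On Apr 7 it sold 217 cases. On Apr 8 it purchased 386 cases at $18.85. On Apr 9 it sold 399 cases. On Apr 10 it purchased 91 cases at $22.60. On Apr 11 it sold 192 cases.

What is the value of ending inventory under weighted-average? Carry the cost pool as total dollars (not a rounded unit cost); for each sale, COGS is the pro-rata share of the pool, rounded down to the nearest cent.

Ending inventory = $5,360.60

After Apr 1: 257 on hand, pool $4,638.85 (≈ $18.0500 each)
After Apr 4: 610 on hand, pool $10,957.55 (≈ $17.9632 each)
Apr 7, sell 217: 217/610 × $10,957.55 → $3,898.01
After Apr 8: 779 on hand, pool $14,335.64 (≈ $18.4026 each)
Apr 9, sell 399: 399/779 × $14,335.64 → $7,342.64
After Apr 10: 471 on hand, pool $9,049.60 (≈ $19.2136 each)
Apr 11, sell 192: 192/471 × $9,049.60 → $3,689.00
Total COGS = $3,898.01 + $7,342.64 + $3,689.00 = $14,929.65
Ending inventory (cost pool remaining) = $5,360.60
Check: goods available $20,290.25 = COGS $14,929.65 + ending $5,360.60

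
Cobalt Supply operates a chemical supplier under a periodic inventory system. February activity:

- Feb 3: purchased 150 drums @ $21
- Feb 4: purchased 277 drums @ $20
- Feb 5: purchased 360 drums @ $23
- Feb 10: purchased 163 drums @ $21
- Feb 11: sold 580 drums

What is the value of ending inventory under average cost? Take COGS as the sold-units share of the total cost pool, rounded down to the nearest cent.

Feb 11, sell 580: 580/950 × $20,393.00 → $12,450.46
Ending inventory (cost pool remaining) = $7,942.54

Ending inventory = $7,942.54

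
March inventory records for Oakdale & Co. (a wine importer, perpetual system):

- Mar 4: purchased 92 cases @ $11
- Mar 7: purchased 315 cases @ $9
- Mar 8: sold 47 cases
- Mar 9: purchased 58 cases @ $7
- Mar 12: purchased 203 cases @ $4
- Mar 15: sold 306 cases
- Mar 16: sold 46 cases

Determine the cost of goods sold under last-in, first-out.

Mar 8, 47 sold [LIFO — newest first]: 47 @ $9 = $423
Mar 15, 306 sold [LIFO — newest first]: 203 @ $4 + 58 @ $7 + 45 @ $9 = $1,623
Mar 16, 46 sold [LIFO — newest first]: 46 @ $9 = $414
Total COGS = $423 + $1,623 + $414 = $2,460
Ending inventory: 92 @ $11 + 177 @ $9 = $2,605
Check: goods available $5,065 = COGS $2,460 + ending $2,605

COGS = $2,460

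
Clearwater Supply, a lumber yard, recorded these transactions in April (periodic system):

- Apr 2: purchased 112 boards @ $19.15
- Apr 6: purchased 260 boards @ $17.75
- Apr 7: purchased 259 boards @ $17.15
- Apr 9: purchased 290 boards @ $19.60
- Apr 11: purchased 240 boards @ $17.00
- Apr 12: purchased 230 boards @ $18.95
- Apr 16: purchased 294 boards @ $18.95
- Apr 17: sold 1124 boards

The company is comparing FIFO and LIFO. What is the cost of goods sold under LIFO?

COGS = $20,894.30

FIFO COGS: 112 @ $19.15 + 260 @ $17.75 + 259 @ $17.15 + 290 @ $19.60 + 203 @ $17.00 = $20,336.65
LIFO COGS: 294 @ $18.95 + 230 @ $18.95 + 240 @ $17.00 + 290 @ $19.60 + 70 @ $17.15 = $20,894.30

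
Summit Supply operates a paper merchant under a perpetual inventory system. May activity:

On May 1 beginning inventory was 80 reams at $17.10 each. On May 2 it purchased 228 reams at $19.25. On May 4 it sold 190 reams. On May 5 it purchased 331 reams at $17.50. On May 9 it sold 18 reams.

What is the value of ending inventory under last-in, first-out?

May 4, 190 sold [LIFO — newest first]: 190 @ $19.25 = $3,657.50
May 9, 18 sold [LIFO — newest first]: 18 @ $17.50 = $315.00
Total COGS = $3,657.50 + $315.00 = $3,972.50
Ending inventory: 80 @ $17.10 + 38 @ $19.25 + 313 @ $17.50 = $7,577.00

Ending inventory = $7,577.00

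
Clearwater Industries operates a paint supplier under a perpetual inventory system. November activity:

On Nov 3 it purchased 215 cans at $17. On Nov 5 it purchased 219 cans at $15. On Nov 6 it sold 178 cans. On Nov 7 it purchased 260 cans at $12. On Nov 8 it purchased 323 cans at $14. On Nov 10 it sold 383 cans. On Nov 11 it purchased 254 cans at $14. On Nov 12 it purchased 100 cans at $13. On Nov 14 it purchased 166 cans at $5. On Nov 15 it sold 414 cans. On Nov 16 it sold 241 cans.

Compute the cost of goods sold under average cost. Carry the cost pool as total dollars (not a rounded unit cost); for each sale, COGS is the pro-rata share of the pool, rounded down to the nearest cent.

After Nov 3: 215 on hand, pool $3,655.00 (≈ $17.0000 each)
After Nov 5: 434 on hand, pool $6,940.00 (≈ $15.9908 each)
Nov 6, sell 178: 178/434 × $6,940.00 → $2,846.35
After Nov 7: 516 on hand, pool $7,213.65 (≈ $13.9799 each)
After Nov 8: 839 on hand, pool $11,735.65 (≈ $13.9877 each)
Nov 10, sell 383: 383/839 × $11,735.65 → $5,357.27
After Nov 11: 710 on hand, pool $9,934.38 (≈ $13.9921 each)
After Nov 12: 810 on hand, pool $11,234.38 (≈ $13.8696 each)
After Nov 14: 976 on hand, pool $12,064.38 (≈ $12.3610 each)
Nov 15, sell 414: 414/976 × $12,064.38 → $5,117.47
Nov 16, sell 241: 241/562 × $6,946.91 → $2,979.01
Total COGS = $2,846.35 + $5,357.27 + $5,117.47 + $2,979.01 = $16,300.10
Ending inventory (cost pool remaining) = $3,967.90
Check: goods available $20,268.00 = COGS $16,300.10 + ending $3,967.90

COGS = $16,300.10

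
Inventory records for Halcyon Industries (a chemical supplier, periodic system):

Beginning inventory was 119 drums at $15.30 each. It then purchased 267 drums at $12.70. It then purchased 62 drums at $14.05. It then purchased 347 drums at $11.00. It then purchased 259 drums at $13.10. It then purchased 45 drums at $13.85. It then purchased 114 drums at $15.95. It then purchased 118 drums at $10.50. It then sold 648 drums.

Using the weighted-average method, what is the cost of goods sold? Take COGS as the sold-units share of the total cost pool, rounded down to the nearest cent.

COGS = $8,263.41

Sale 1, sell 648: 648/1331 × $16,973.15 → $8,263.41
Ending inventory (cost pool remaining) = $8,709.74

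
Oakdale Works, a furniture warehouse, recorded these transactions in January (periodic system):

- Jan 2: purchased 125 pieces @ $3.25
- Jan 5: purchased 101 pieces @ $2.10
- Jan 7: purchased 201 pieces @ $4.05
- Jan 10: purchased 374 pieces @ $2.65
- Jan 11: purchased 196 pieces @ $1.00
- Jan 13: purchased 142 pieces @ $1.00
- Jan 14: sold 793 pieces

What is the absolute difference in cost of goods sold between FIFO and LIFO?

FIFO COGS: 125 @ $3.25 + 101 @ $2.10 + 201 @ $4.05 + 366 @ $2.65 = $2,402.30
LIFO COGS: 142 @ $1.00 + 196 @ $1.00 + 374 @ $2.65 + 81 @ $4.05 = $1,657.15
Difference = |$2,402.30 − $1,657.15| = $745.15

$745.15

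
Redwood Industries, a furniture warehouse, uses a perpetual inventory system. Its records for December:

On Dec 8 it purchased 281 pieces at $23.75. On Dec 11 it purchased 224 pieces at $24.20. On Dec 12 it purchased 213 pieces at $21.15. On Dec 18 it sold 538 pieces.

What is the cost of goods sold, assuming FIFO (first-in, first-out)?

Dec 18, 538 sold [FIFO — oldest first]: 281 @ $23.75 + 224 @ $24.20 + 33 @ $21.15 = $12,792.50
Ending inventory: 180 @ $21.15 = $3,807.00

COGS = $12,792.50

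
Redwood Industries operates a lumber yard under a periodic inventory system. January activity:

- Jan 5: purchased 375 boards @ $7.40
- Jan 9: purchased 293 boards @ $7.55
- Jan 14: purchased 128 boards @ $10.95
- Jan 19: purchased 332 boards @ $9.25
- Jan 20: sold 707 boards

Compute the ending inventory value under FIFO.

Ending inventory = $4,045.55

Jan 20, 707 sold [FIFO — oldest first]: 375 @ $7.40 + 293 @ $7.55 + 39 @ $10.95 = $5,414.20
Ending inventory: 89 @ $10.95 + 332 @ $9.25 = $4,045.55
Check: goods available $9,459.75 = COGS $5,414.20 + ending $4,045.55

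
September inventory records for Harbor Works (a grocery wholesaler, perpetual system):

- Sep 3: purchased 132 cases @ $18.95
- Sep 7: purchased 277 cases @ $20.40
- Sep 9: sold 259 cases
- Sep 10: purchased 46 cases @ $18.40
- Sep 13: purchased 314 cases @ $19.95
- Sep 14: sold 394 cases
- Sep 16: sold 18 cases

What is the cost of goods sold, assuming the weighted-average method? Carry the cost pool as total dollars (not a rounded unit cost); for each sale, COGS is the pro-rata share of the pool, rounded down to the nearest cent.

After Sep 3: 132 on hand, pool $2,501.40 (≈ $18.9500 each)
After Sep 7: 409 on hand, pool $8,152.20 (≈ $19.9320 each)
Sep 9, sell 259: 259/409 × $8,152.20 → $5,162.39
After Sep 10: 196 on hand, pool $3,836.21 (≈ $19.5725 each)
After Sep 13: 510 on hand, pool $10,100.51 (≈ $19.8049 each)
Sep 14, sell 394: 394/510 × $10,100.51 → $7,803.13
Sep 16, sell 18: 18/116 × $2,297.38 → $356.49
Total COGS = $5,162.39 + $7,803.13 + $356.49 = $13,322.01
Ending inventory (cost pool remaining) = $1,940.89
Check: goods available $15,262.90 = COGS $13,322.01 + ending $1,940.89

COGS = $13,322.01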